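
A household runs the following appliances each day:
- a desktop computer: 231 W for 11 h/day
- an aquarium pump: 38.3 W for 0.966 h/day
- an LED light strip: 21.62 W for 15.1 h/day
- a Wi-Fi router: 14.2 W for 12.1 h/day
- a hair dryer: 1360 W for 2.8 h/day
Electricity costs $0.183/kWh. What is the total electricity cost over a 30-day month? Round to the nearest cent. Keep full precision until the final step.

$37.79

desktop computer: 231 W × 11 h × 30 d = 76,230 Wh = 76.23 kWh
aquarium pump: 38.3 W × 0.966 h × 30 d = 1,110 Wh = 1.11 kWh
LED light strip: 21.62 W × 15.1 h × 30 d = 9,794 Wh = 9.794 kWh
Wi-Fi router: 14.2 W × 12.1 h × 30 d = 5,155 Wh = 5.155 kWh
hair dryer: 1360 W × 2.8 h × 30 d = 114,240 Wh = 114.2 kWh
Total energy = 76.23 + 1.11 + 9.794 + 5.155 + 114.2 = 206.5 kWh
Cost = 206.5 kWh × $0.183 = $37.79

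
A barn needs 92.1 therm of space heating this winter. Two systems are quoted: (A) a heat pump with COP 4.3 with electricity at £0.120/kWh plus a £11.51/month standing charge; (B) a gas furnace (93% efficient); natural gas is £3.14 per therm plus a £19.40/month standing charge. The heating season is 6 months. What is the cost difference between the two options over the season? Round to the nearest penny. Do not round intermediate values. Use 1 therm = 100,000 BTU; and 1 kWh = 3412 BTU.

£282.97

Heat load = 92.1 therm × 100,000 = 9,210,000 BTU
Gas: input = 9,210,000 / 0.93 = 9,903,226 BTU = 99.03 therm → 99.03 × £3.14 = £310.96; + 6 × £19.40 standing = £427.36
Heat pump: 9,210,000 BTU / 3412 = 2,699 kWh heat; / 4.3 = 627.7 kWh in → × £0.120 = £75.33; + 6 × £11.51 standing = £144.39
Difference = |£427.36 − £144.39| = £282.97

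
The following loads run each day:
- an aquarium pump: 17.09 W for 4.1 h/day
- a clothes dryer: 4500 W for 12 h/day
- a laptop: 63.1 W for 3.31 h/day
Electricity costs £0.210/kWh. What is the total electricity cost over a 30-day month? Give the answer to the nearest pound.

aquarium pump: 17.09 W × 4.1 h × 30 d = 2,102 Wh = 2.102 kWh
clothes dryer: 4500 W × 12 h × 30 d = 1,620,000 Wh = 1,620 kWh
laptop: 63.1 W × 3.31 h × 30 d = 6,266 Wh = 6.266 kWh
Total energy = 2.102 + 1,620 + 6.266 = 1,628 kWh
Cost = 1,628 kWh × £0.210 = £341.96 ≈ £342

£342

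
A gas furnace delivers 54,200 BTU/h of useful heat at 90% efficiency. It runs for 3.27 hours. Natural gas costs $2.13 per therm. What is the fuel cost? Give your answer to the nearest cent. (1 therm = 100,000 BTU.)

Heat delivered = 54,200 BTU/h × 3.27 h = 177,234 BTU
Gas input = 177,234 / 0.90 = 196,927 BTU
= 196,927 / 100,000 = 1.969 therm
Cost = 1.969 × $2.13/therm = $4.19

$4.19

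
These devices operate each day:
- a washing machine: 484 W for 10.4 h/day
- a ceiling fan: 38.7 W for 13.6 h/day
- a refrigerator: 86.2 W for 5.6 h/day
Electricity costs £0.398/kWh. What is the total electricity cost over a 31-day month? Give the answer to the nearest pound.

£75

washing machine: 484 W × 10.4 h × 31 d = 156,042 Wh = 156 kWh
ceiling fan: 38.7 W × 13.6 h × 31 d = 16,316 Wh = 16.32 kWh
refrigerator: 86.2 W × 5.6 h × 31 d = 14,964 Wh = 14.96 kWh
Total energy = 156 + 16.32 + 14.96 = 187.3 kWh
Cost = 187.3 kWh × £0.398 = £74.55 ≈ £75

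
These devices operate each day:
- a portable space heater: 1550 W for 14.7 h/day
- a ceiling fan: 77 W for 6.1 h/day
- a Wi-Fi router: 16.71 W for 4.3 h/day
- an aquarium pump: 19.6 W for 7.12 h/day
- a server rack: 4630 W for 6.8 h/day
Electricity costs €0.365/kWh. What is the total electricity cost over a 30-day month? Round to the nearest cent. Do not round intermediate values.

€601.70

portable space heater: 1550 W × 14.7 h × 30 d = 683,550 Wh = 683.5 kWh
ceiling fan: 77 W × 6.1 h × 30 d = 14,091 Wh = 14.09 kWh
Wi-Fi router: 16.71 W × 4.3 h × 30 d = 2,156 Wh = 2.156 kWh
aquarium pump: 19.6 W × 7.12 h × 30 d = 4,187 Wh = 4.187 kWh
server rack: 4630 W × 6.8 h × 30 d = 944,520 Wh = 944.5 kWh
Total energy = 683.5 + 14.09 + 2.156 + 4.187 + 944.5 = 1,649 kWh
Cost = 1,649 kWh × €0.365 = €601.70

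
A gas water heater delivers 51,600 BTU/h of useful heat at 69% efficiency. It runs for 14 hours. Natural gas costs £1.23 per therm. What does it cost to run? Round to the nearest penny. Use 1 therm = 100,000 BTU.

£12.88

Heat delivered = 51,600 BTU/h × 14 h = 722,400 BTU
Gas input = 722,400 / 0.69 = 1,046,957 BTU
= 1,046,957 / 100,000 = 10.47 therm
Cost = 10.47 × £1.23/therm = £12.88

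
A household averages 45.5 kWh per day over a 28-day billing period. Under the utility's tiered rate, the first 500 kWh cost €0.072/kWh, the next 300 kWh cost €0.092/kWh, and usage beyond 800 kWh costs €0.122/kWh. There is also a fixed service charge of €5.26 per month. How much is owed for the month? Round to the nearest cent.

€126.69

Usage = 45.5 kWh/day × 28 days = 1274 kWh
First 500 kWh × €0.072 = €36.00
Next 300 kWh × €0.092 = €27.60
Remaining 474 kWh × €0.122 = €57.83
Energy charge = €121.43; + service €5.26 = €126.69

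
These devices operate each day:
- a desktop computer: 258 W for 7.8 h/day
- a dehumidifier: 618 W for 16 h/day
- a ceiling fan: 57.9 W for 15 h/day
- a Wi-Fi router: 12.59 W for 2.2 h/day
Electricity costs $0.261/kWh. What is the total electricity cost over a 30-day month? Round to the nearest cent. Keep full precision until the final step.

$100.20

desktop computer: 258 W × 7.8 h × 30 d = 60,372 Wh = 60.37 kWh
dehumidifier: 618 W × 16 h × 30 d = 296,640 Wh = 296.6 kWh
ceiling fan: 57.9 W × 15 h × 30 d = 26,055 Wh = 26.05 kWh
Wi-Fi router: 12.59 W × 2.2 h × 30 d = 831 Wh = 0.8309 kWh
Total energy = 60.37 + 296.6 + 26.05 + 0.8309 = 383.9 kWh
Cost = 383.9 kWh × $0.261 = $100.20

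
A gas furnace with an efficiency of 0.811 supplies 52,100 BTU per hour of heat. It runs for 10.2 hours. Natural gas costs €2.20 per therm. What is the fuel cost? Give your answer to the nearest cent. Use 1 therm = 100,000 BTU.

€14.42

Heat delivered = 52,100 BTU/h × 10.2 h = 531,420 BTU
Gas input = 531,420 / 0.811 = 655,265 BTU
= 655,265 / 100,000 = 6.553 therm
Cost = 6.553 × €2.20/therm = €14.42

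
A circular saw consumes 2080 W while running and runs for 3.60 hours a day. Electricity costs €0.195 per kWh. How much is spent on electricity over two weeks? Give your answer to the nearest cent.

Energy = 2080 W × 3.60 h/day × 14 days = 104,832 Wh = 104.8 kWh
Cost = 104.8 kWh × €0.195/kWh = €20.44

€20.44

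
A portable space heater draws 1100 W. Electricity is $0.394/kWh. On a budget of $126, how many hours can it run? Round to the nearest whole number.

Energy budget = $126 / $0.394 per kWh = 319.8 kWh = 319,797 Wh
Runtime = 319,797 Wh / 1100 W = 290.7 h

291 h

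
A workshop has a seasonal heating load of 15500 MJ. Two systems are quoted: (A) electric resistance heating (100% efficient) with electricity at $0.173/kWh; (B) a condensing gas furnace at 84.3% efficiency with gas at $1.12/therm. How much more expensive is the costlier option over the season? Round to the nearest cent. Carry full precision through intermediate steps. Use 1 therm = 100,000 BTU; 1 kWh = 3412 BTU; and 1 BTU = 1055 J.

Heat load = 15500 MJ = 15,500,000,000 J / 1055 = 14,691,943 BTU
Gas: input = 14,691,943 / 0.843 = 17,428,165 BTU = 174.3 therm → 174.3 × $1.12 = $195.20
Electric: 14,691,943 BTU / 3412 = 4,306 kWh → × $0.173 = $744.93
Difference = |$195.20 − $744.93| = $549.74

$549.74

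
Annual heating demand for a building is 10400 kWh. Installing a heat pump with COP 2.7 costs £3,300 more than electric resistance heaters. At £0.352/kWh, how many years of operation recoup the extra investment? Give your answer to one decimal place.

Resistance: 10400 kWh × £0.352 = £3,660.80/yr
Heat pump: 10400 / 2.7 = 3852 kWh in → × £0.352 = £1,355.85/yr
Annual savings = £2,304.95
Payback = £3,300 / £2,304.95 = 1.43 years

1.4 years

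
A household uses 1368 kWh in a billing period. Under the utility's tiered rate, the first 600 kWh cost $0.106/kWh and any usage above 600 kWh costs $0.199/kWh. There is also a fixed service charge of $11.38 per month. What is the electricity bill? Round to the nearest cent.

First 600 kWh × $0.106 = $63.60
Remaining 768 kWh × $0.199 = $152.83
Energy charge = $216.43; + service $11.38 = $227.81

$227.81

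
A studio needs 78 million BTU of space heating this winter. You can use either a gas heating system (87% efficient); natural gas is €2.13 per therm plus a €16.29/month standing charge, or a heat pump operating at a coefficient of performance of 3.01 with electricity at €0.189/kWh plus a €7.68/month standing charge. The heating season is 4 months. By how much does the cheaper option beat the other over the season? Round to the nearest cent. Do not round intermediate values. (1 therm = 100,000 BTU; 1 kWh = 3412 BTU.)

Heat load = 78 × 10⁶ BTU = 78,000,000 BTU
Gas: input = 78,000,000 / 0.87 = 89,655,172 BTU = 896.6 therm → 896.6 × €2.13 = €1,909.66; + 4 × €16.29 standing = €1,974.82
Heat pump: 78,000,000 BTU / 3412 = 22,860 kWh heat; / 3.01 = 7,595 kWh in → × €0.189 = €1,435.43; + 4 × €7.68 standing = €1,466.15
Difference = |€1,974.82 − €1,466.15| = €508.67

€508.67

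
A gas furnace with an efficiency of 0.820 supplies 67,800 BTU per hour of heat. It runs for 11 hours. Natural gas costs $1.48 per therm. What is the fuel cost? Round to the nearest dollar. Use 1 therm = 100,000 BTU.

$13

Heat delivered = 67,800 BTU/h × 11 h = 745,800 BTU
Gas input = 745,800 / 0.820 = 909,512 BTU
= 909,512 / 100,000 = 9.095 therm
Cost = 9.095 × $1.48/therm = $13.46 ≈ $13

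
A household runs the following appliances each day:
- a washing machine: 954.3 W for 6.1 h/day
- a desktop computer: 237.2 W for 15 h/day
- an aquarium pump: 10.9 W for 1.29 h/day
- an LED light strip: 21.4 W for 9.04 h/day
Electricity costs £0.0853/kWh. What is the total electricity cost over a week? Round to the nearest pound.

washing machine: 954.3 W × 6.1 h × 7 d = 40,749 Wh = 40.75 kWh
desktop computer: 237.2 W × 15 h × 7 d = 24,906 Wh = 24.91 kWh
aquarium pump: 10.9 W × 1.29 h × 7 d = 98 Wh = 0.09843 kWh
LED light strip: 21.4 W × 9.04 h × 7 d = 1,354 Wh = 1.354 kWh
Total energy = 40.75 + 24.91 + 0.09843 + 1.354 = 67.11 kWh
Cost = 67.11 kWh × £0.0853 = £5.72 ≈ £6

£6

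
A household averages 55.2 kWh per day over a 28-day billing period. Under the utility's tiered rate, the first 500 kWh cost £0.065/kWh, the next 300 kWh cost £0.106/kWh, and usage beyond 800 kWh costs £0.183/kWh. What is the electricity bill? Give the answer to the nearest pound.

£201

Usage = 55.2 kWh/day × 28 days = 1545.6 kWh
First 500 kWh × £0.065 = £32.50
Next 300 kWh × £0.106 = £31.80
Remaining 745.6 kWh × £0.183 = £136.44
Total = £200.74 ≈ £201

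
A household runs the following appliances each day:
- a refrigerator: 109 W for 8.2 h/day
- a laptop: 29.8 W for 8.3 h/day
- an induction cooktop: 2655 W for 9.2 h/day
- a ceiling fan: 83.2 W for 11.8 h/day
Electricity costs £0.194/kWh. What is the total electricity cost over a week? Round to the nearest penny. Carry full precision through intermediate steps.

£36.05

refrigerator: 109 W × 8.2 h × 7 d = 6,257 Wh = 6.257 kWh
laptop: 29.8 W × 8.3 h × 7 d = 1,731 Wh = 1.731 kWh
induction cooktop: 2655 W × 9.2 h × 7 d = 170,982 Wh = 171 kWh
ceiling fan: 83.2 W × 11.8 h × 7 d = 6,872 Wh = 6.872 kWh
Total energy = 6.257 + 1.731 + 171 + 6.872 = 185.8 kWh
Cost = 185.8 kWh × £0.194 = £36.05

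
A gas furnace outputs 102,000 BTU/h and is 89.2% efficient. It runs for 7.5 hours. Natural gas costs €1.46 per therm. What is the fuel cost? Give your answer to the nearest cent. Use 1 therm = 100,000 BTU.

€12.52

Heat delivered = 102,000 BTU/h × 7.5 h = 765,000 BTU
Gas input = 765,000 / 0.892 = 857,623 BTU
= 857,623 / 100,000 = 8.576 therm
Cost = 8.576 × €1.46/therm = €12.52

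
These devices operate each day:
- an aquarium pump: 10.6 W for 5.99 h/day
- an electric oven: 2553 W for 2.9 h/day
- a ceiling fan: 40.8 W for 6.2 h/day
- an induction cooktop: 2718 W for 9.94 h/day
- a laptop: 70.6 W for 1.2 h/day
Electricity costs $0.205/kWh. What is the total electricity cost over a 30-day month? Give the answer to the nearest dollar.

aquarium pump: 10.6 W × 5.99 h × 30 d = 1,905 Wh = 1.905 kWh
electric oven: 2553 W × 2.9 h × 30 d = 222,111 Wh = 222.1 kWh
ceiling fan: 40.8 W × 6.2 h × 30 d = 7,589 Wh = 7.589 kWh
induction cooktop: 2718 W × 9.94 h × 30 d = 810,508 Wh = 810.5 kWh
laptop: 70.6 W × 1.2 h × 30 d = 2,542 Wh = 2.542 kWh
Total energy = 1.905 + 222.1 + 7.589 + 810.5 + 2.542 = 1,045 kWh
Cost = 1,045 kWh × $0.205 = $214.15 ≈ $214

$214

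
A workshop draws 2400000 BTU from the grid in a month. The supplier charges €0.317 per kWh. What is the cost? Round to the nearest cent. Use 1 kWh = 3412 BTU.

2400000 BTU × (0.00029308 kWh/BTU) = 703.4 kWh
Cost = 703.4 kWh × €0.317/kWh = €222.98

€222.98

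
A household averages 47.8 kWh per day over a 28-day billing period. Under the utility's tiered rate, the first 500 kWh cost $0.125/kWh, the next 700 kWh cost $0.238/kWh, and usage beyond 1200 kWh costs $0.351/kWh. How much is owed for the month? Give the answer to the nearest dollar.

$278

Usage = 47.8 kWh/day × 28 days = 1338.4 kWh
First 500 kWh × $0.125 = $62.50
Next 700 kWh × $0.238 = $166.60
Remaining 138.4 kWh × $0.351 = $48.58
Total = $277.68 ≈ $278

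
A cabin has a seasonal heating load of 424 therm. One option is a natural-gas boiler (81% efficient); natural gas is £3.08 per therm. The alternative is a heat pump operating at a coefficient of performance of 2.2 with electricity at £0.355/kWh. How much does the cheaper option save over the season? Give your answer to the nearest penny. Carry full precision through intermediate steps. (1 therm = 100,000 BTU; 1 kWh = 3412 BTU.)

£392.98

Heat load = 424 therm × 100,000 = 42,400,000 BTU
Gas: input = 42,400,000 / 0.81 = 52,345,679 BTU = 523.5 therm → 523.5 × £3.08 = £1,612.25
Heat pump: 42,400,000 BTU / 3412 = 12,430 kWh heat; / 2.2 = 5,649 kWh in → × £0.355 = £2,005.22
Difference = |£1,612.25 − £2,005.22| = £392.98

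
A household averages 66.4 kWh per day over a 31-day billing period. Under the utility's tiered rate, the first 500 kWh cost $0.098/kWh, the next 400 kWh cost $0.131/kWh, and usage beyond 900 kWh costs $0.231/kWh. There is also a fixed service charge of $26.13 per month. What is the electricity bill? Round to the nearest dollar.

Usage = 66.4 kWh/day × 31 days = 2058.4 kWh
First 500 kWh × $0.098 = $49.00
Next 400 kWh × $0.131 = $52.40
Remaining 1158.4 kWh × $0.231 = $267.59
Energy charge = $368.99; + service $26.13 = $395.12 ≈ $395

$395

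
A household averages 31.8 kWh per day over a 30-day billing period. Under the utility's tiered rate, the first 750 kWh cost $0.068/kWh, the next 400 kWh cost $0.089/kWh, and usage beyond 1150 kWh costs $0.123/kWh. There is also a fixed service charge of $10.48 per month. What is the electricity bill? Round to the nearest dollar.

Usage = 31.8 kWh/day × 30 days = 954 kWh
First 750 kWh × $0.068 = $51.00
Next 204 kWh × $0.089 = $18.16
Remaining tier: 0 kWh (not reached)
Energy charge = $69.16; + service $10.48 = $79.64 ≈ $80

$80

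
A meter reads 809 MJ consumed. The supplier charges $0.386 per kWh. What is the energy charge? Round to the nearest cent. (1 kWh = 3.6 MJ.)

809 MJ × (0.27778 kWh/MJ) = 224.7 kWh
Cost = 224.7 kWh × $0.386/kWh = $86.74

$86.74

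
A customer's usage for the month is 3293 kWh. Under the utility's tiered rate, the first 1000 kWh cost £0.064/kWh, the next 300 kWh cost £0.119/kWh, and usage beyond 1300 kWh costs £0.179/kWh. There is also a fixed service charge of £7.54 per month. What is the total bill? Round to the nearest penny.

£463.99

First 1000 kWh × £0.064 = £64.00
Next 300 kWh × £0.119 = £35.70
Remaining 1993 kWh × £0.179 = £356.75
Energy charge = £456.45; + service £7.54 = £463.99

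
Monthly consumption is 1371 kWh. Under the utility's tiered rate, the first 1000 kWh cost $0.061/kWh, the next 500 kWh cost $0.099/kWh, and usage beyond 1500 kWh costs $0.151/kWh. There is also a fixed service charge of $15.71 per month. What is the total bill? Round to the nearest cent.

$113.44

First 1000 kWh × $0.061 = $61.00
Next 371 kWh × $0.099 = $36.73
Remaining tier: 0 kWh (not reached)
Energy charge = $97.73; + service $15.71 = $113.44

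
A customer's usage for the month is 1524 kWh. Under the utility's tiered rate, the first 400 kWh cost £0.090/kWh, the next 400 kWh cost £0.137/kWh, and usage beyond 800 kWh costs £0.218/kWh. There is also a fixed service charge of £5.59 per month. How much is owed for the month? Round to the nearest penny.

First 400 kWh × £0.090 = £36.00
Next 400 kWh × £0.137 = £54.80
Remaining 724 kWh × £0.218 = £157.83
Energy charge = £248.63; + service £5.59 = £254.22

£254.22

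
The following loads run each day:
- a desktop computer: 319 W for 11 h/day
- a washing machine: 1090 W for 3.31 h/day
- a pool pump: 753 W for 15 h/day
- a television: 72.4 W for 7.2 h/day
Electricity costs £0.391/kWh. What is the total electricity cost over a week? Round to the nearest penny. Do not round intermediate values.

desktop computer: 319 W × 11 h × 7 d = 24,563 Wh = 24.56 kWh
washing machine: 1090 W × 3.31 h × 7 d = 25,255 Wh = 25.26 kWh
pool pump: 753 W × 15 h × 7 d = 79,065 Wh = 79.06 kWh
television: 72.4 W × 7.2 h × 7 d = 3,649 Wh = 3.649 kWh
Total energy = 24.56 + 25.26 + 79.06 + 3.649 = 132.5 kWh
Cost = 132.5 kWh × £0.391 = £51.82

£51.82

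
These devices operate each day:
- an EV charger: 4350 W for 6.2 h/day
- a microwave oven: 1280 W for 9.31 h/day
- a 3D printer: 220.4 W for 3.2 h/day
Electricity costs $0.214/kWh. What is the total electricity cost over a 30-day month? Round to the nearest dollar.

EV charger: 4350 W × 6.2 h × 30 d = 809,100 Wh = 809.1 kWh
microwave oven: 1280 W × 9.31 h × 30 d = 357,504 Wh = 357.5 kWh
3D printer: 220.4 W × 3.2 h × 30 d = 21,158 Wh = 21.16 kWh
Total energy = 809.1 + 357.5 + 21.16 = 1,188 kWh
Cost = 1,188 kWh × $0.214 = $254.18 ≈ $254

$254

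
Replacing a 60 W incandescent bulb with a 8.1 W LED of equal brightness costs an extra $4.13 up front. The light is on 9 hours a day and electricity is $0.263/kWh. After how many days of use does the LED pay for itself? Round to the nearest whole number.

Power saved = 60 − 8.1 = 51.9 W
Daily energy saved = 51.9 W × 9 h = 467.1 Wh = 0.4671 kWh
Daily savings = 0.4671 × $0.263 = $0.1228
Payback = $4.13 / $0.1228 per day = 33.62 days

34 days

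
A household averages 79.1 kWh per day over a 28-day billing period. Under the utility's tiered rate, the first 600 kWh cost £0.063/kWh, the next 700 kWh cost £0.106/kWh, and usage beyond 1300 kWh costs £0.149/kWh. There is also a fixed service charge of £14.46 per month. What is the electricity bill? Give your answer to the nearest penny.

£262.77

Usage = 79.1 kWh/day × 28 days = 2214.8 kWh
First 600 kWh × £0.063 = £37.80
Next 700 kWh × £0.106 = £74.20
Remaining 914.8 kWh × £0.149 = £136.31
Energy charge = £248.31; + service £14.46 = £262.77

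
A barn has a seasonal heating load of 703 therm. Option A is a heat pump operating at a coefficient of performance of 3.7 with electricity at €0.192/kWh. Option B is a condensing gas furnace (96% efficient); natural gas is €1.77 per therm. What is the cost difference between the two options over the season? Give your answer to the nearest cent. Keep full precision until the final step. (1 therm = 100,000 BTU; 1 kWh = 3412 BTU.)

€226.99

Heat load = 703 therm × 100,000 = 70,300,000 BTU
Gas: input = 70,300,000 / 0.96 = 73,229,167 BTU = 732.3 therm → 732.3 × €1.77 = €1,296.16
Heat pump: 70,300,000 BTU / 3412 = 20,600 kWh heat; / 3.7 = 5,569 kWh in → × €0.192 = €1,069.17
Difference = |€1,296.16 − €1,069.17| = €226.99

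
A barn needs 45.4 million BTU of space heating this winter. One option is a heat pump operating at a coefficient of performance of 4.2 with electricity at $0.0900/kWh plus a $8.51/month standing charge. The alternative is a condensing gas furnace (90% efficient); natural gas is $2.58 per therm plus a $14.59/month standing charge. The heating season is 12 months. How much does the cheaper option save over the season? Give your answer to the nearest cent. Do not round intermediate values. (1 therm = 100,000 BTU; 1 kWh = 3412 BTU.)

$1089.30

Heat load = 45.4 × 10⁶ BTU = 45,400,000 BTU
Gas: input = 45,400,000 / 0.90 = 50,444,444 BTU = 504.4 therm → 504.4 × $2.58 = $1,301.47; + 12 × $14.59 standing = $1,476.55
Heat pump: 45,400,000 BTU / 3412 = 13,310 kWh heat; / 4.2 = 3,168 kWh in → × $0.0900 = $285.13; + 12 × $8.51 standing = $387.25
Difference = |$1,476.55 − $387.25| = $1,089.30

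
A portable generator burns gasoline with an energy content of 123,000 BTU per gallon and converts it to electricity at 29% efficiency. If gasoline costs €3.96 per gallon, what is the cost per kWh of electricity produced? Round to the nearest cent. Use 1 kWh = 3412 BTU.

Electrical output per gallon = 123,000 BTU × 0.29 / 3412 BTU/kWh = 10.45 kWh
Cost per kWh = €3.96 / 10.45 kWh = €0.379

€0.38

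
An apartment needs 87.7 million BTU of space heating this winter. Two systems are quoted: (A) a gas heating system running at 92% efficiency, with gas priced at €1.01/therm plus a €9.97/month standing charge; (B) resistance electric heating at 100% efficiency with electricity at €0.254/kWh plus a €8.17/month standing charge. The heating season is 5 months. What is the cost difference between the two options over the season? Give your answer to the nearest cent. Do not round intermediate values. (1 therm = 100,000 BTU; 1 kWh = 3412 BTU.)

Heat load = 87.7 × 10⁶ BTU = 87,700,000 BTU
Gas: input = 87,700,000 / 0.92 = 95,326,087 BTU = 953.3 therm → 953.3 × €1.01 = €962.79; + 5 × €9.97 standing = €1,012.64
Electric: 87,700,000 BTU / 3412 = 25,700 kWh → × €0.254 = €6,528.66; + 5 × €8.17 standing = €6,569.51
Difference = |€1,012.64 − €6,569.51| = €5,556.87

€5556.87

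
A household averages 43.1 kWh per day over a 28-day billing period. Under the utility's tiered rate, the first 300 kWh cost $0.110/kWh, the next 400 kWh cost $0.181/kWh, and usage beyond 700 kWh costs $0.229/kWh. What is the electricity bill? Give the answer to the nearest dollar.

Usage = 43.1 kWh/day × 28 days = 1206.8 kWh
First 300 kWh × $0.110 = $33.00
Next 400 kWh × $0.181 = $72.40
Remaining 506.8 kWh × $0.229 = $116.06
Total = $221.46 ≈ $221

$221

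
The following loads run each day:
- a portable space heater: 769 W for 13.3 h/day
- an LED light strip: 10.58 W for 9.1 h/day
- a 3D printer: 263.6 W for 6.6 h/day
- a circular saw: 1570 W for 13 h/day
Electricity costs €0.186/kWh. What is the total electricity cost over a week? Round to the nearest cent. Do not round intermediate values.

portable space heater: 769 W × 13.3 h × 7 d = 71,594 Wh = 71.59 kWh
LED light strip: 10.58 W × 9.1 h × 7 d = 674 Wh = 0.6739 kWh
3D printer: 263.6 W × 6.6 h × 7 d = 12,178 Wh = 12.18 kWh
circular saw: 1570 W × 13 h × 7 d = 142,870 Wh = 142.9 kWh
Total energy = 71.59 + 0.6739 + 12.18 + 142.9 = 227.3 kWh
Cost = 227.3 kWh × €0.186 = €42.28

€42.28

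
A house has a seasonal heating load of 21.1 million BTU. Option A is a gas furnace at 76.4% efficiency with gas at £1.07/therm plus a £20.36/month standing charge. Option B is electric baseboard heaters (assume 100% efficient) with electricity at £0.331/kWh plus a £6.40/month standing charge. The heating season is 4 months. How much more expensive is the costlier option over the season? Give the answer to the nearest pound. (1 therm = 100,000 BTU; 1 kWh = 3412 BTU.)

£1696

Heat load = 21.1 × 10⁶ BTU = 21,100,000 BTU
Gas: input = 21,100,000 / 0.764 = 27,617,801 BTU = 276.2 therm → 276.2 × £1.07 = £295.51; + 4 × £20.36 standing = £376.95
Electric: 21,100,000 BTU / 3412 = 6,184 kWh → × £0.331 = £2,046.92; + 4 × £6.40 standing = £2,072.52
Difference = |£376.95 − £2,072.52| = £1,695.57 ≈ £1696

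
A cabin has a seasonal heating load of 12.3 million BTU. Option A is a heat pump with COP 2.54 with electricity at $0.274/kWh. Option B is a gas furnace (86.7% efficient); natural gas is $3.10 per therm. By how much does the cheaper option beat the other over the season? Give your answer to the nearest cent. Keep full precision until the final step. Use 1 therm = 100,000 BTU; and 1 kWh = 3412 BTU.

Heat load = 12.3 × 10⁶ BTU = 12,300,000 BTU
Gas: input = 12,300,000 / 0.867 = 14,186,851 BTU = 141.9 therm → 141.9 × $3.10 = $439.79
Heat pump: 12,300,000 BTU / 3412 = 3,605 kWh heat; / 2.54 = 1,419 kWh in → × $0.274 = $388.88
Difference = |$439.79 − $388.88| = $50.91

$50.91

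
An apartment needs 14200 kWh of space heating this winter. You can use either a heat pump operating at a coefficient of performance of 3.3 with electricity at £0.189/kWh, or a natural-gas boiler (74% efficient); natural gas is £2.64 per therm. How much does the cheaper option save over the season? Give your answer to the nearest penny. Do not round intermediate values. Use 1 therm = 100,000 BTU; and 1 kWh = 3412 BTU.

Heat load = 14200 kWh × 3412 = 48,450,400 BTU
Gas: input = 48,450,400 / 0.74 = 65,473,514 BTU = 654.7 therm → 654.7 × £2.64 = £1,728.50
Heat pump: 48,450,400 BTU / 3412 = 14,200 kWh heat; / 3.3 = 4,303 kWh in → × £0.189 = £813.27
Difference = |£1,728.50 − £813.27| = £915.23

£915.23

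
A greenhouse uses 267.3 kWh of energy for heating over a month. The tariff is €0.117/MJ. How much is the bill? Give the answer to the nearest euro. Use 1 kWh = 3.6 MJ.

267.3 kWh × (3.6 MJ/kWh) = 962.3 MJ
Cost = 962.3 MJ × €0.117/MJ = €112.59 ≈ €113

€113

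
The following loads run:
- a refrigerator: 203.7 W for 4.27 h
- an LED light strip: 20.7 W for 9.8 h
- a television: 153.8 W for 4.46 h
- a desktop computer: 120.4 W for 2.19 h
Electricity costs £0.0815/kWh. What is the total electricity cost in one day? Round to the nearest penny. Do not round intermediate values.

refrigerator: 203.7 W × 4.27 h = 870 Wh = 0.8698 kWh
LED light strip: 20.7 W × 9.8 h = 203 Wh = 0.2029 kWh
television: 153.8 W × 4.46 h = 686 Wh = 0.6859 kWh
desktop computer: 120.4 W × 2.19 h = 264 Wh = 0.2637 kWh
Total energy = 0.8698 + 0.2029 + 0.6859 + 0.2637 = 2.022 kWh
Cost = 2.022 kWh × £0.0815 = £0.16

£0.16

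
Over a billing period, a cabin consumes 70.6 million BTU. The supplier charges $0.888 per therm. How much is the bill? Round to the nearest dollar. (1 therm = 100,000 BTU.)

70.6 million BTU × (10 therm/million BTU) = 706 therm
Cost = 706 therm × $0.888/therm = $626.93 ≈ $627

$627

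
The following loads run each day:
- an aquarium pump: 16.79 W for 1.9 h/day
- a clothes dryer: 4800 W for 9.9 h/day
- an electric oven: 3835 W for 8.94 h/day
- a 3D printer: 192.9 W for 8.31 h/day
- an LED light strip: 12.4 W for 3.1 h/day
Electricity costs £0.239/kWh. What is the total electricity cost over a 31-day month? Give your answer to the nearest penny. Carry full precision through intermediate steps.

aquarium pump: 16.79 W × 1.9 h × 31 d = 989 Wh = 0.9889 kWh
clothes dryer: 4800 W × 9.9 h × 31 d = 1,473,120 Wh = 1,473 kWh
electric oven: 3835 W × 8.94 h × 31 d = 1,062,832 Wh = 1,063 kWh
3D printer: 192.9 W × 8.31 h × 31 d = 49,693 Wh = 49.69 kWh
LED light strip: 12.4 W × 3.1 h × 31 d = 1,192 Wh = 1.192 kWh
Total energy = 0.9889 + 1,473 + 1,063 + 49.69 + 1.192 = 2,588 kWh
Cost = 2,588 kWh × £0.239 = £618.49

£618.49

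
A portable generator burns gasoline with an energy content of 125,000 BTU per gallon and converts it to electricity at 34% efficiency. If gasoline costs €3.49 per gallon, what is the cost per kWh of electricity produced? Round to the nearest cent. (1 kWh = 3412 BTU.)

Electrical output per gallon = 125,000 BTU × 0.34 / 3412 BTU/kWh = 12.46 kWh
Cost per kWh = €3.49 / 12.46 kWh = €0.280

€0.28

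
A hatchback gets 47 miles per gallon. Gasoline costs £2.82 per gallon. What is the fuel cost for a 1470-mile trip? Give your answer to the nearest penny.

£88.20

Fuel = 1470 mi / 47 mpg = 31.28 gal
Cost = 31.28 gal × £2.82/gal = £88.20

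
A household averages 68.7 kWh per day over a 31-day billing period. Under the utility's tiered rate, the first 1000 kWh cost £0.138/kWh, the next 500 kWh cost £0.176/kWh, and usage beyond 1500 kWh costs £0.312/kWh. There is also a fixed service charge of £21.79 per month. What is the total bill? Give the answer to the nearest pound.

£444

Usage = 68.7 kWh/day × 31 days = 2129.7 kWh
First 1000 kWh × £0.138 = £138.00
Next 500 kWh × £0.176 = £88.00
Remaining 629.7 kWh × £0.312 = £196.47
Energy charge = £422.47; + service £21.79 = £444.26 ≈ £444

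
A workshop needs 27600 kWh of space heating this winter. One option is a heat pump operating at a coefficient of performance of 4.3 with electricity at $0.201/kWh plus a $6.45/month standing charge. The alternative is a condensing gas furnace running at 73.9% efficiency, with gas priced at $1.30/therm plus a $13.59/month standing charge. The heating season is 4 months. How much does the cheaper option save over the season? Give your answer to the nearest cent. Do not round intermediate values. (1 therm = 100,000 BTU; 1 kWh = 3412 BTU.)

$395.02

Heat load = 27600 kWh × 3412 = 94,171,200 BTU
Gas: input = 94,171,200 / 0.739 = 127,430,582 BTU = 1,274 therm → 1,274 × $1.30 = $1,656.60; + 4 × $13.59 standing = $1,710.96
Heat pump: 94,171,200 BTU / 3412 = 27,600 kWh heat; / 4.3 = 6,419 kWh in → × $0.201 = $1,290.14; + 4 × $6.45 standing = $1,315.94
Difference = |$1,710.96 − $1,315.94| = $395.02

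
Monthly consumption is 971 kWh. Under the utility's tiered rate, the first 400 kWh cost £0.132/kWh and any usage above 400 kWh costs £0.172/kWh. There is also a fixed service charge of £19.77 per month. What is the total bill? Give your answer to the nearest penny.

£170.78

First 400 kWh × £0.132 = £52.80
Remaining 571 kWh × £0.172 = £98.21
Energy charge = £151.01; + service £19.77 = £170.78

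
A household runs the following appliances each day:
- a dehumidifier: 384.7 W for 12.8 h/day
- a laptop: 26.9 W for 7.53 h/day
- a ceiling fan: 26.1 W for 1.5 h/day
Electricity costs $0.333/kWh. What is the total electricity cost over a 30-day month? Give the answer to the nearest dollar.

$52

dehumidifier: 384.7 W × 12.8 h × 30 d = 147,725 Wh = 147.7 kWh
laptop: 26.9 W × 7.53 h × 30 d = 6,077 Wh = 6.077 kWh
ceiling fan: 26.1 W × 1.5 h × 30 d = 1,175 Wh = 1.175 kWh
Total energy = 147.7 + 6.077 + 1.175 = 155 kWh
Cost = 155 kWh × $0.333 = $51.61 ≈ $52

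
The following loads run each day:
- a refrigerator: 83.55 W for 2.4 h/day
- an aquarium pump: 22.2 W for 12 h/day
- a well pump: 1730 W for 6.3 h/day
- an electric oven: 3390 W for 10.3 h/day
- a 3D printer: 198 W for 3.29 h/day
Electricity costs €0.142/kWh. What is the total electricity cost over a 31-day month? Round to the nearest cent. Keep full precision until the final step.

refrigerator: 83.55 W × 2.4 h × 31 d = 6,216 Wh = 6.216 kWh
aquarium pump: 22.2 W × 12 h × 31 d = 8,258 Wh = 8.258 kWh
well pump: 1730 W × 6.3 h × 31 d = 337,869 Wh = 337.9 kWh
electric oven: 3390 W × 10.3 h × 31 d = 1,082,427 Wh = 1,082 kWh
3D printer: 198 W × 3.29 h × 31 d = 20,194 Wh = 20.19 kWh
Total energy = 6.216 + 8.258 + 337.9 + 1,082 + 20.19 = 1,455 kWh
Cost = 1,455 kWh × €0.142 = €206.60

€206.60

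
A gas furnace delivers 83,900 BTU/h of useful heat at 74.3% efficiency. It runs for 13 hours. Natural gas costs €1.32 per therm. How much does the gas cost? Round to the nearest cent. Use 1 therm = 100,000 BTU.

Heat delivered = 83,900 BTU/h × 13 h = 1,090,700 BTU
Gas input = 1,090,700 / 0.743 = 1,467,968 BTU
= 1,467,968 / 100,000 = 14.68 therm
Cost = 14.68 × €1.32/therm = €19.38

€19.38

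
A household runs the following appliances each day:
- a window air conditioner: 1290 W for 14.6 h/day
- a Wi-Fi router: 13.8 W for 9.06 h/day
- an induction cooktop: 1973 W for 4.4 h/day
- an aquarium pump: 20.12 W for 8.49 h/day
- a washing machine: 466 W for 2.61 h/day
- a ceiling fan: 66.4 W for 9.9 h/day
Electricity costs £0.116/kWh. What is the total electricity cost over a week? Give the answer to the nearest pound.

£24

window air conditioner: 1290 W × 14.6 h × 7 d = 131,838 Wh = 131.8 kWh
Wi-Fi router: 13.8 W × 9.06 h × 7 d = 875 Wh = 0.8752 kWh
induction cooktop: 1973 W × 4.4 h × 7 d = 60,768 Wh = 60.77 kWh
aquarium pump: 20.12 W × 8.49 h × 7 d = 1,196 Wh = 1.196 kWh
washing machine: 466 W × 2.61 h × 7 d = 8,514 Wh = 8.514 kWh
ceiling fan: 66.4 W × 9.9 h × 7 d = 4,602 Wh = 4.602 kWh
Total energy = 131.8 + 0.8752 + 60.77 + 1.196 + 8.514 + 4.602 = 207.8 kWh
Cost = 207.8 kWh × £0.116 = £24.10 ≈ £24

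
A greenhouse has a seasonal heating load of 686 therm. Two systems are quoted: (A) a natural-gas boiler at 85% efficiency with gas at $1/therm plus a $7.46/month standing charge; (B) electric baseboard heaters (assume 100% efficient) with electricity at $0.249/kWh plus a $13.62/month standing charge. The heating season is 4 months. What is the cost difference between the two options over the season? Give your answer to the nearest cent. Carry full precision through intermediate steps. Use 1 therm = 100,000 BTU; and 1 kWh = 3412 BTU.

Heat load = 686 therm × 100,000 = 68,600,000 BTU
Gas: input = 68,600,000 / 0.85 = 80,705,882 BTU = 807.1 therm → 807.1 × $1 = $807.06; + 4 × $7.46 standing = $836.90
Electric: 68,600,000 BTU / 3412 = 20,110 kWh → × $0.249 = $5,006.27; + 4 × $13.62 standing = $5,060.75
Difference = |$836.90 − $5,060.75| = $4,223.85

$4223.85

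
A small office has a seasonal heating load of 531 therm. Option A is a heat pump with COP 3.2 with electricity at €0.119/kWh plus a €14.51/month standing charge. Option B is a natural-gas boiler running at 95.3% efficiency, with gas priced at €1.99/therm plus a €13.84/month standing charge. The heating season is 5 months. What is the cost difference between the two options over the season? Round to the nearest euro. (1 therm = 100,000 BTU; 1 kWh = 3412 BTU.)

Heat load = 531 therm × 100,000 = 53,100,000 BTU
Gas: input = 53,100,000 / 0.953 = 55,718,783 BTU = 557.2 therm → 557.2 × €1.99 = €1,108.80; + 5 × €13.84 standing = €1,178.00
Heat pump: 53,100,000 BTU / 3412 = 15,560 kWh heat; / 3.2 = 4,863 kWh in → × €0.119 = €578.74; + 5 × €14.51 standing = €651.29
Difference = |€1,178.00 − €651.29| = €526.72 ≈ €527

€527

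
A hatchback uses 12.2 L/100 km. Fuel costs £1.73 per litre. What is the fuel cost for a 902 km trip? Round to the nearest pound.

£190

Fuel = 12.2 L/100 km × 902 km / 100 = 110 L
Cost = 110 L × £1.73/L = £190.38 ≈ £190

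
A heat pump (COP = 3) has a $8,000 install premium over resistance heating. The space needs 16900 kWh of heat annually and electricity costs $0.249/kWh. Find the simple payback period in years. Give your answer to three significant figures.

Resistance: 16900 kWh × $0.249 = $4,208.10/yr
Heat pump: 16900 / 3 = 5633 kWh in → × $0.249 = $1,402.70/yr
Annual savings = $2,805.40
Payback = $8,000 / $2,805.40 = 2.85 years

2.85 years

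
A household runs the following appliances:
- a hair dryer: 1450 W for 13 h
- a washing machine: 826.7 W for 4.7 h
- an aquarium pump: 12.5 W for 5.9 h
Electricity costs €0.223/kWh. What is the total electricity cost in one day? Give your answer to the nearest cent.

€5.09

hair dryer: 1450 W × 13 h = 18,850 Wh = 18.85 kWh
washing machine: 826.7 W × 4.7 h = 3,885 Wh = 3.885 kWh
aquarium pump: 12.5 W × 5.9 h = 74 Wh = 0.07375 kWh
Total energy = 18.85 + 3.885 + 0.07375 = 22.81 kWh
Cost = 22.81 kWh × €0.223 = €5.09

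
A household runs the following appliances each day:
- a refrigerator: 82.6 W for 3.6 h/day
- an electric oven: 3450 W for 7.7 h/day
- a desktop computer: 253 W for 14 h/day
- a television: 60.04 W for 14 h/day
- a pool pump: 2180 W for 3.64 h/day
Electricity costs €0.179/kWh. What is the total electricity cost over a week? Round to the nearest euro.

€49

refrigerator: 82.6 W × 3.6 h × 7 d = 2,082 Wh = 2.082 kWh
electric oven: 3450 W × 7.7 h × 7 d = 185,955 Wh = 186 kWh
desktop computer: 253 W × 14 h × 7 d = 24,794 Wh = 24.79 kWh
television: 60.04 W × 14 h × 7 d = 5,884 Wh = 5.884 kWh
pool pump: 2180 W × 3.64 h × 7 d = 55,546 Wh = 55.55 kWh
Total energy = 2.082 + 186 + 24.79 + 5.884 + 55.55 = 274.3 kWh
Cost = 274.3 kWh × €0.179 = €49.09 ≈ €49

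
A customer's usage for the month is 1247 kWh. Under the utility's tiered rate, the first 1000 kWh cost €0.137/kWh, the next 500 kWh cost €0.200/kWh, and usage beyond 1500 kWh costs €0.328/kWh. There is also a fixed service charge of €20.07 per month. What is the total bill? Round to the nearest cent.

€206.47

First 1000 kWh × €0.137 = €137.00
Next 247 kWh × €0.200 = €49.40
Remaining tier: 0 kWh (not reached)
Energy charge = €186.40; + service €20.07 = €206.47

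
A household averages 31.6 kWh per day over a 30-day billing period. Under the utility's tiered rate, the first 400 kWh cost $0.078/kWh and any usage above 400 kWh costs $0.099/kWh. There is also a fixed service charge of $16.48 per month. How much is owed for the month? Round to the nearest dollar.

$102

Usage = 31.6 kWh/day × 30 days = 948 kWh
First 400 kWh × $0.078 = $31.20
Remaining 548 kWh × $0.099 = $54.25
Energy charge = $85.45; + service $16.48 = $101.93 ≈ $102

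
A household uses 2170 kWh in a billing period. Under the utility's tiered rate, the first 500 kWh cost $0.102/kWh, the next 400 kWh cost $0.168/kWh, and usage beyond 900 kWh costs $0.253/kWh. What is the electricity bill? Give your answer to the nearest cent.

$439.51

First 500 kWh × $0.102 = $51.00
Next 400 kWh × $0.168 = $67.20
Remaining 1270 kWh × $0.253 = $321.31
Total = $439.51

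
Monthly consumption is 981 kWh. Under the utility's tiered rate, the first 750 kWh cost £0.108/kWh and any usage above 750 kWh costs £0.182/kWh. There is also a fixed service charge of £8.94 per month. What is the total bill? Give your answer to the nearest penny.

First 750 kWh × £0.108 = £81.00
Remaining 231 kWh × £0.182 = £42.04
Energy charge = £123.04; + service £8.94 = £131.98

£131.98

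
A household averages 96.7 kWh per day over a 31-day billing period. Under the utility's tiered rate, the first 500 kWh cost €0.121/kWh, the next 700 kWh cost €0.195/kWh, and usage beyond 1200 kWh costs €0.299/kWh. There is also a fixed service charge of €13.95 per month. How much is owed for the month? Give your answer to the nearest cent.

€748.46

Usage = 96.7 kWh/day × 31 days = 2997.7 kWh
First 500 kWh × €0.121 = €60.50
Next 700 kWh × €0.195 = €136.50
Remaining 1797.7 kWh × €0.299 = €537.51
Energy charge = €734.51; + service €13.95 = €748.46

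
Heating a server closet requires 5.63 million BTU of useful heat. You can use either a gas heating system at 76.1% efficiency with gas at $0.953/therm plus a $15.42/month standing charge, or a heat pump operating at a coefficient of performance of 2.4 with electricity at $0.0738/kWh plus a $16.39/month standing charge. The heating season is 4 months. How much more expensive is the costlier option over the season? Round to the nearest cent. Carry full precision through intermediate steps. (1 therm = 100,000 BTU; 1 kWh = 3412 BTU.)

Heat load = 5.63 × 10⁶ BTU = 5,630,000 BTU
Gas: input = 5,630,000 / 0.761 = 7,398,160 BTU = 73.98 therm → 73.98 × $0.953 = $70.50; + 4 × $15.42 standing = $132.18
Heat pump: 5,630,000 BTU / 3412 = 1,650 kWh heat; / 2.4 = 687.5 kWh in → × $0.0738 = $50.74; + 4 × $16.39 standing = $116.30
Difference = |$132.18 − $116.30| = $15.89

$15.89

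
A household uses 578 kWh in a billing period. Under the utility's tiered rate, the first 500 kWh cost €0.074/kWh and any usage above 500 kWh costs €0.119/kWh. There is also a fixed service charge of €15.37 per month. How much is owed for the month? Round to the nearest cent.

First 500 kWh × €0.074 = €37.00
Remaining 78 kWh × €0.119 = €9.28
Energy charge = €46.28; + service €15.37 = €61.65

€61.65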